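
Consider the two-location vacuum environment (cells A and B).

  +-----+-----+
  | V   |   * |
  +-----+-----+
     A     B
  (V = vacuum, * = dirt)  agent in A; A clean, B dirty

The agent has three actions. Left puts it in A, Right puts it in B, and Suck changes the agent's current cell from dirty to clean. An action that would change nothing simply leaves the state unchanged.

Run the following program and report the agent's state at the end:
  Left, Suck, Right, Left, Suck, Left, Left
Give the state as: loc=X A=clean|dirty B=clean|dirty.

Left (#1): loc=A A=clean B=dirty
Suck (#2): loc=A A=clean B=dirty
Right (#3): loc=B A=clean B=dirty
Left (#4): loc=A A=clean B=dirty
Suck (#5): loc=A A=clean B=dirty
Left (#6): loc=A A=clean B=dirty
Left (#7): loc=A A=clean B=dirty

loc=A A=clean B=dirty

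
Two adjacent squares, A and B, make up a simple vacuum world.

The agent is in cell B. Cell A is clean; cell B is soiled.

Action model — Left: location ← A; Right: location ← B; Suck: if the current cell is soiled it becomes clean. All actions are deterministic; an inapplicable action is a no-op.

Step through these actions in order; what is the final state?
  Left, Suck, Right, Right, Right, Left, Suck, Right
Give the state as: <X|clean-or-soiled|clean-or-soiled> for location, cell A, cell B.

1. Left → <A|clean|soiled>
2. Suck → <A|clean|soiled>
3. Right → <B|clean|soiled>
4. Right → <B|clean|soiled>
5. Right → <B|clean|soiled>
6. Left → <A|clean|soiled>
7. Suck → <A|clean|soiled>
8. Right → <B|clean|soiled>

<B|clean|soiled>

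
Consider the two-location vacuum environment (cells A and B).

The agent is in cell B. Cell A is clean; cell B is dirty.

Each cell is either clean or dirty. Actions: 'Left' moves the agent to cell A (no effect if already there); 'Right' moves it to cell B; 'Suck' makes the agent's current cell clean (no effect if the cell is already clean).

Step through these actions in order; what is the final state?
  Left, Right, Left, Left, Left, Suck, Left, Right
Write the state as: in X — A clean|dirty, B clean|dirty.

in B — A clean, B dirty

t=1 Left ⇒ in A — A clean, B dirty
t=2 Right ⇒ in B — A clean, B dirty
t=3 Left ⇒ in A — A clean, B dirty
t=4 Left ⇒ in A — A clean, B dirty
t=5 Left ⇒ in A — A clean, B dirty
t=6 Suck ⇒ in A — A clean, B dirty
t=7 Left ⇒ in A — A clean, B dirty
t=8 Right ⇒ in B — A clean, B dirty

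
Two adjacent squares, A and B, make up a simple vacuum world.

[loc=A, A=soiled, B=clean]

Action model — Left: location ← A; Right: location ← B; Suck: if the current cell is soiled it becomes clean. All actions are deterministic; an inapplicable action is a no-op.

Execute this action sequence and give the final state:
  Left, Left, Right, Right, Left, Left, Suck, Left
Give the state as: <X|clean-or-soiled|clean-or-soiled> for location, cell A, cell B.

step 1/8 (Left): <A|soiled|clean>
step 2/8 (Left): <A|soiled|clean>
step 3/8 (Right): <B|soiled|clean>
step 4/8 (Right): <B|soiled|clean>
step 5/8 (Left): <A|soiled|clean>
step 6/8 (Left): <A|soiled|clean>
step 7/8 (Suck): <A|clean|clean>
step 8/8 (Left): <A|clean|clean>

<A|clean|clean>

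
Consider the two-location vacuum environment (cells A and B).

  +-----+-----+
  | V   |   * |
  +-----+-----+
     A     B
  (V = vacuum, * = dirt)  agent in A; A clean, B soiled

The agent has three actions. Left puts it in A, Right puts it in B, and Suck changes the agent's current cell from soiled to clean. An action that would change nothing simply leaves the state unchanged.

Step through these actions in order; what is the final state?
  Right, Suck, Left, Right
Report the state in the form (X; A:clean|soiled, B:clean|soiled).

1) do Right; now (B; A:clean, B:soiled)
2) do Suck; now (B; A:clean, B:clean)
3) do Left; now (A; A:clean, B:clean)
4) do Right; now (B; A:clean, B:clean)

(B; A:clean, B:clean)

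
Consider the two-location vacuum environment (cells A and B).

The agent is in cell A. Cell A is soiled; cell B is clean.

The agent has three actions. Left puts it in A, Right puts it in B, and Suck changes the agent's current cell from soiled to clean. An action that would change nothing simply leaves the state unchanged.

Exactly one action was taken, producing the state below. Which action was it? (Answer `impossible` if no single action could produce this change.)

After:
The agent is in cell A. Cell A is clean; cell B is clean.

Suck

try  Left: <A|soiled|clean>
try Right: <B|soiled|clean>
try  Suck: <A|clean|clean>  ← match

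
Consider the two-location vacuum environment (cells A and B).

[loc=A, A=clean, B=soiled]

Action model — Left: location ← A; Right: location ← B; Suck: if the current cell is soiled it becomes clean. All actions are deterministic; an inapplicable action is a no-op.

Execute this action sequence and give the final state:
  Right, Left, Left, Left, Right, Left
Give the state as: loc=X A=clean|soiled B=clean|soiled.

1. Right → loc=B A=clean B=soiled
2. Left → loc=A A=clean B=soiled
3. Left → loc=A A=clean B=soiled
4. Left → loc=A A=clean B=soiled
5. Right → loc=B A=clean B=soiled
6. Left → loc=A A=clean B=soiled

loc=A A=clean B=soiled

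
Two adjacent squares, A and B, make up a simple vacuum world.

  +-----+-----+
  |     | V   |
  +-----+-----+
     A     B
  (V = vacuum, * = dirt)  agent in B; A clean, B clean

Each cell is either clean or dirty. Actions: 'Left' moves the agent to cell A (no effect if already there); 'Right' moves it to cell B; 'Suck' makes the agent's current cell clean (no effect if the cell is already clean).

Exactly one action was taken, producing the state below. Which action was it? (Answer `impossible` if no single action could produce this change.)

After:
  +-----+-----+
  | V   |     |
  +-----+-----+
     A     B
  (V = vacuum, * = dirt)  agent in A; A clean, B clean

Left

try  Left: <A|clean|clean>  ← match
try Right: <B|clean|clean>
try  Suck: <B|clean|clean>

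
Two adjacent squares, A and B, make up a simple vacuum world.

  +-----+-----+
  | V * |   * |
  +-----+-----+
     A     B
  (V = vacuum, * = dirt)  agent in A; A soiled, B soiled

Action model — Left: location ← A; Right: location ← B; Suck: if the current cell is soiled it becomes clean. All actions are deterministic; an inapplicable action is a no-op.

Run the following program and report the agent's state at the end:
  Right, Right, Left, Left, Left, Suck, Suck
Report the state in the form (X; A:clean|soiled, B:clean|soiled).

step 1/7 (Right): (B; A:soiled, B:soiled)
step 2/7 (Right): (B; A:soiled, B:soiled)
step 3/7 (Left): (A; A:soiled, B:soiled)
step 4/7 (Left): (A; A:soiled, B:soiled)
step 5/7 (Left): (A; A:soiled, B:soiled)
step 6/7 (Suck): (A; A:clean, B:soiled)
step 7/7 (Suck): (A; A:clean, B:soiled)

(A; A:clean, B:soiled)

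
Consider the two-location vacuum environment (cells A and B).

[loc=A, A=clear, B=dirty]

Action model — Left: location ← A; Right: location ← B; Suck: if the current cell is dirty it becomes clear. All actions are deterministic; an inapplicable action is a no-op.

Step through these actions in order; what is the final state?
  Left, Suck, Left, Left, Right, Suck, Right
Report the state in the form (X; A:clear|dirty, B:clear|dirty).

(B; A:clear, B:clear)

1) do Left; now (A; A:clear, B:dirty)
2) do Suck; now (A; A:clear, B:dirty)
3) do Left; now (A; A:clear, B:dirty)
4) do Left; now (A; A:clear, B:dirty)
5) do Right; now (B; A:clear, B:dirty)
6) do Suck; now (B; A:clear, B:clear)
7) do Right; now (B; A:clear, B:clear)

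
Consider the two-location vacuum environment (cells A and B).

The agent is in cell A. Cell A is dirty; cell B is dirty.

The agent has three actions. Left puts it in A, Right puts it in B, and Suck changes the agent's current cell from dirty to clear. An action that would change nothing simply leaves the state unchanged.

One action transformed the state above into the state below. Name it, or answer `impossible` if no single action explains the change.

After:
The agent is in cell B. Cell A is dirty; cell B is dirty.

try  Left: (A; A:dirty, B:dirty)
try Right: (B; A:dirty, B:dirty)  ← match
try  Suck: (A; A:clear, B:dirty)

Right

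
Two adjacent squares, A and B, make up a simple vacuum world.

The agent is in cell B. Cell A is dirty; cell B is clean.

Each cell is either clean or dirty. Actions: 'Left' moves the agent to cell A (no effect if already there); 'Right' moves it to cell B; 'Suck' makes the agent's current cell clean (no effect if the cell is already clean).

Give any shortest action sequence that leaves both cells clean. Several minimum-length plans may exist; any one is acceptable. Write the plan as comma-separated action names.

Left, Suck

Left (#1): loc=A A=dirty B=clean
Suck (#2): loc=A A=clean B=clean
min 2: go A then Suck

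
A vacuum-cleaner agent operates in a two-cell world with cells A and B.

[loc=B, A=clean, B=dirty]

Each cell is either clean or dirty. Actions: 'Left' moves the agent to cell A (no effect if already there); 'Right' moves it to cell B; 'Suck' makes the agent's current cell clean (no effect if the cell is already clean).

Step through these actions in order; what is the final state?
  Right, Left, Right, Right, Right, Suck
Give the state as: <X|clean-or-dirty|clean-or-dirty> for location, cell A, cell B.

Right (#1): <B|clean|dirty>
Left (#2): <A|clean|dirty>
Right (#3): <B|clean|dirty>
Right (#4): <B|clean|dirty>
Right (#5): <B|clean|dirty>
Suck (#6): <B|clean|clean>

<B|clean|clean>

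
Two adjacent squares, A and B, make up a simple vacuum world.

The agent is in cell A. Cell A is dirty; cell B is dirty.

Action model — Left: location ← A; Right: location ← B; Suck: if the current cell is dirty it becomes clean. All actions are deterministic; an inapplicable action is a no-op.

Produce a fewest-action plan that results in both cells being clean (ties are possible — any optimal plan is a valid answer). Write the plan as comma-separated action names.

step 1/3 (Suck): <A|clean|dirty>
step 2/3 (Right): <B|clean|dirty>
step 3/3 (Suck): <B|clean|clean>
min 3: Suck A + move + Suck B

Suck, Right, Suck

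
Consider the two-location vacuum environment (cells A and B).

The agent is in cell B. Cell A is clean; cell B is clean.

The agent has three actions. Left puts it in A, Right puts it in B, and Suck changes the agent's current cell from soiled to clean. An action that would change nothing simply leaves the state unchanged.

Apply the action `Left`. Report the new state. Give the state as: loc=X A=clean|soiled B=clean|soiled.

start: loc=B A=clean B=clean
t=1 Left ⇒ loc=A A=clean B=clean

loc=A A=clean B=clean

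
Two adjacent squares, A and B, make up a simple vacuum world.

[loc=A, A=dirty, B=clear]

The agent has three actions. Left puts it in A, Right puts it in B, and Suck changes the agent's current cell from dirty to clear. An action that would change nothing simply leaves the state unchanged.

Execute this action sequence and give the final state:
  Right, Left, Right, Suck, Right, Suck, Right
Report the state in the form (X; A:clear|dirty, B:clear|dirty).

Right (#1): (B; A:dirty, B:clear)
Left (#2): (A; A:dirty, B:clear)
Right (#3): (B; A:dirty, B:clear)
Suck (#4): (B; A:dirty, B:clear)
Right (#5): (B; A:dirty, B:clear)
Suck (#6): (B; A:dirty, B:clear)
Right (#7): (B; A:dirty, B:clear)

(B; A:dirty, B:clear)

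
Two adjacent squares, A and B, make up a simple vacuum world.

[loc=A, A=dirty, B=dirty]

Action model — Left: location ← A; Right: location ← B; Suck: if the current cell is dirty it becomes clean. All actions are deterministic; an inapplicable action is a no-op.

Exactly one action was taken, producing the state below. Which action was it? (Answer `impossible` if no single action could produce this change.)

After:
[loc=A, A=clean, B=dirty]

try  Left: (A; A:dirty, B:dirty)
try Right: (B; A:dirty, B:dirty)
try  Suck: (A; A:clean, B:dirty)  ← match

Suck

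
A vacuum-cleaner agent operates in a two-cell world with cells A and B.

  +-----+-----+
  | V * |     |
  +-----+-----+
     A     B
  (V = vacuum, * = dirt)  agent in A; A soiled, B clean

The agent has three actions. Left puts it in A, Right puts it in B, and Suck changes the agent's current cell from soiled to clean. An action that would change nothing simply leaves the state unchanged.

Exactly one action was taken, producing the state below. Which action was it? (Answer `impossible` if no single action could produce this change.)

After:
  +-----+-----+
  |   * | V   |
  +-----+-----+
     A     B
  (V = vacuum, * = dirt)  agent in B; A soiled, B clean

try  Left: (A; A:soiled, B:clean)
try Right: (B; A:soiled, B:clean)  ← match
try  Suck: (A; A:clean, B:clean)

Right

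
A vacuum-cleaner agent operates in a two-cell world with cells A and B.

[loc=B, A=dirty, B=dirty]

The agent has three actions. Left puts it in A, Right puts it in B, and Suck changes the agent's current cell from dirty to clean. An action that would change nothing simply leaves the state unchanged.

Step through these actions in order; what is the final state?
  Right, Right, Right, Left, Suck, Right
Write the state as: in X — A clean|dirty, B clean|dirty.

in B — A clean, B dirty

1) do Right; now in B — A dirty, B dirty
2) do Right; now in B — A dirty, B dirty
3) do Right; now in B — A dirty, B dirty
4) do Left; now in A — A dirty, B dirty
5) do Suck; now in A — A clean, B dirty
6) do Right; now in B — A clean, B dirty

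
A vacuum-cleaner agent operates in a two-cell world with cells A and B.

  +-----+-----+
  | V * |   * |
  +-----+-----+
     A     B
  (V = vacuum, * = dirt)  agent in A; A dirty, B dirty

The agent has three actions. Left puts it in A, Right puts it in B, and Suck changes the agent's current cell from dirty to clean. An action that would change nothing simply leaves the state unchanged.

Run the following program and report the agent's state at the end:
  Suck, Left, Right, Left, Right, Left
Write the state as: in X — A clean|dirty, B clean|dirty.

in A — A clean, B dirty

[1] after Suck: in A — A clean, B dirty
[2] after Left: in A — A clean, B dirty
[3] after Right: in B — A clean, B dirty
[4] after Left: in A — A clean, B dirty
[5] after Right: in B — A clean, B dirty
[6] after Left: in A — A clean, B dirty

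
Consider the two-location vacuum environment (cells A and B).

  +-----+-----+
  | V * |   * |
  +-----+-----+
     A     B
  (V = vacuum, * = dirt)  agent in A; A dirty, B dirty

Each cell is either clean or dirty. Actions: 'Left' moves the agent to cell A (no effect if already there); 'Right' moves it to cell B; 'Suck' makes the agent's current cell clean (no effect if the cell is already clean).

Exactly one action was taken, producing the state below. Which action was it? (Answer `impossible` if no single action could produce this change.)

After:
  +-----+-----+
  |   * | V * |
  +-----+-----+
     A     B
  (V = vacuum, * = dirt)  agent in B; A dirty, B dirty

Right

try  Left: in A — A dirty, B dirty
try Right: in B — A dirty, B dirty  ← match
try  Suck: in A — A clean, B dirty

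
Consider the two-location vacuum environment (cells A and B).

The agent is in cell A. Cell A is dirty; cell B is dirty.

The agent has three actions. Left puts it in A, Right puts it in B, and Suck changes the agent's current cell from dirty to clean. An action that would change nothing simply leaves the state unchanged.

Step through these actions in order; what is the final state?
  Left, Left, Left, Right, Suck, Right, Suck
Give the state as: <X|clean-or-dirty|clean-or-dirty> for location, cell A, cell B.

<B|dirty|clean>

1) do Left; now <A|dirty|dirty>
2) do Left; now <A|dirty|dirty>
3) do Left; now <A|dirty|dirty>
4) do Right; now <B|dirty|dirty>
5) do Suck; now <B|dirty|clean>
6) do Right; now <B|dirty|clean>
7) do Suck; now <B|dirty|clean>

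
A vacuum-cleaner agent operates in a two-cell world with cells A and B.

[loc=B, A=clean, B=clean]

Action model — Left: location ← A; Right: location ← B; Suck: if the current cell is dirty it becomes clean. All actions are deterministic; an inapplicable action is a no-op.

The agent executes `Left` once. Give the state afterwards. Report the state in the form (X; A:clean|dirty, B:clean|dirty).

start: (B; A:clean, B:clean)
[1] after Left: (A; A:clean, B:clean)

(A; A:clean, B:clean)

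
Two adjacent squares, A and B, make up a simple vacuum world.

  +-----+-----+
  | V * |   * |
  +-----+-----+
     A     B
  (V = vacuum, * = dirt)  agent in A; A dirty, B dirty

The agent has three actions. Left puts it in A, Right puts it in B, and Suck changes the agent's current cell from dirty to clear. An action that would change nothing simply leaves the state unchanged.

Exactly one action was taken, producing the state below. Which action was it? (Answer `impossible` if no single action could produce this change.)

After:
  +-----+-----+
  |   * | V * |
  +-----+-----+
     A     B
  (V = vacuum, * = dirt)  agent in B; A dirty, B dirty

Right

try  Left: loc=A A=dirty B=dirty
try Right: loc=B A=dirty B=dirty  ← match
try  Suck: loc=A A=clear B=dirty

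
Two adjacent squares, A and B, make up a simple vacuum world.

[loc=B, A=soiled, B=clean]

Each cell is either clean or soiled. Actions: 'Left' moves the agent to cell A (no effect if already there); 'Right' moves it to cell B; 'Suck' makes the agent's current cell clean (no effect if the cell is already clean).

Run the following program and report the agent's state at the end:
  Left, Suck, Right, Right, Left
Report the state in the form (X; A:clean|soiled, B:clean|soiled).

(A; A:clean, B:clean)

1) do Left; now (A; A:soiled, B:clean)
2) do Suck; now (A; A:clean, B:clean)
3) do Right; now (B; A:clean, B:clean)
4) do Right; now (B; A:clean, B:clean)
5) do Left; now (A; A:clean, B:clean)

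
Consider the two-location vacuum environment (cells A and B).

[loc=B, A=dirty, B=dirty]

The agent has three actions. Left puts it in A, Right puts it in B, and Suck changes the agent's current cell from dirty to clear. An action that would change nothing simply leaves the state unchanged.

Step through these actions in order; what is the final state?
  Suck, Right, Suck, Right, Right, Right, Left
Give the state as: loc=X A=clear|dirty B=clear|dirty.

1. Suck → loc=B A=dirty B=clear
2. Right → loc=B A=dirty B=clear
3. Suck → loc=B A=dirty B=clear
4. Right → loc=B A=dirty B=clear
5. Right → loc=B A=dirty B=clear
6. Right → loc=B A=dirty B=clear
7. Left → loc=A A=dirty B=clear

loc=A A=dirty B=clear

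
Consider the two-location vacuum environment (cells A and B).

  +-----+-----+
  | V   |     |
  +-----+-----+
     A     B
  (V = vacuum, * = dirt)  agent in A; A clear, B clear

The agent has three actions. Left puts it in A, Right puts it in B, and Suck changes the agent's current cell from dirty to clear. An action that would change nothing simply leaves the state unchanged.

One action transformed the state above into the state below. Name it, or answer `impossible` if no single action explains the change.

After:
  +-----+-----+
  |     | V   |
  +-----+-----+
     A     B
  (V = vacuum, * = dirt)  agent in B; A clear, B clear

Right

try  Left: (A; A:clear, B:clear)
try Right: (B; A:clear, B:clear)  ← match
try  Suck: (A; A:clear, B:clear)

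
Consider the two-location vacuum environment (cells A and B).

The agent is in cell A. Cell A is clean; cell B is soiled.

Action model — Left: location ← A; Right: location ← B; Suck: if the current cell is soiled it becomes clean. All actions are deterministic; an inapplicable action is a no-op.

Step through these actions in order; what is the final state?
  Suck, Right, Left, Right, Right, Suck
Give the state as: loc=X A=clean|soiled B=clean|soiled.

Suck (#1): loc=A A=clean B=soiled
Right (#2): loc=B A=clean B=soiled
Left (#3): loc=A A=clean B=soiled
Right (#4): loc=B A=clean B=soiled
Right (#5): loc=B A=clean B=soiled
Suck (#6): loc=B A=clean B=clean

loc=B A=clean B=clean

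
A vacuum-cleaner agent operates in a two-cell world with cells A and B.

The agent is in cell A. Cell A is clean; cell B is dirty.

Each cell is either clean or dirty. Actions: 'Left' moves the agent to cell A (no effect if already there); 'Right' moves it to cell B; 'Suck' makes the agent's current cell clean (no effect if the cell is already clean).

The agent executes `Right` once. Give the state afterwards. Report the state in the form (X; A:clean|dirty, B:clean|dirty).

(B; A:clean, B:dirty)

start: (A; A:clean, B:dirty)
Right (#1): (B; A:clean, B:dirty)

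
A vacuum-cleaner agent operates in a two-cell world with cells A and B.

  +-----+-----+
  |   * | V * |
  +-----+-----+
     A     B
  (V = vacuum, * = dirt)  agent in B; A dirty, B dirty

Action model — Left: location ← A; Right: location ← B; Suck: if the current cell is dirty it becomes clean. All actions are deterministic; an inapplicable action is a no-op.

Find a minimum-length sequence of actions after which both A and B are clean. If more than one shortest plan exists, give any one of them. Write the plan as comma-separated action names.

1. Suck → (B; A:dirty, B:clean)
2. Left → (A; A:dirty, B:clean)
3. Suck → (A; A:clean, B:clean)
min 3: Suck B + move + Suck A

Suck, Left, Suck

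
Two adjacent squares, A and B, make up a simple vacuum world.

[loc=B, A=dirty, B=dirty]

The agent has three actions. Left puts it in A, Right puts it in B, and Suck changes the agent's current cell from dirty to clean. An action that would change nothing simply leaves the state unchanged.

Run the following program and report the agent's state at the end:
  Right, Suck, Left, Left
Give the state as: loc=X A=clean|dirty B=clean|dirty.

loc=A A=dirty B=clean

1) do Right; now loc=B A=dirty B=dirty
2) do Suck; now loc=B A=dirty B=clean
3) do Left; now loc=A A=dirty B=clean
4) do Left; now loc=A A=dirty B=clean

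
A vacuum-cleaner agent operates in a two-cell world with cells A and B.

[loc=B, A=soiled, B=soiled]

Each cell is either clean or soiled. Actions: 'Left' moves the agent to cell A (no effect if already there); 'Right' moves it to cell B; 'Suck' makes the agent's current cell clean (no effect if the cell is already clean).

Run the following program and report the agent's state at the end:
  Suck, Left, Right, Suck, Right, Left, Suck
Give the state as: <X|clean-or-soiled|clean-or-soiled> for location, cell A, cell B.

<A|clean|clean>

1) do Suck; now <B|soiled|clean>
2) do Left; now <A|soiled|clean>
3) do Right; now <B|soiled|clean>
4) do Suck; now <B|soiled|clean>
5) do Right; now <B|soiled|clean>
6) do Left; now <A|soiled|clean>
7) do Suck; now <A|clean|clean>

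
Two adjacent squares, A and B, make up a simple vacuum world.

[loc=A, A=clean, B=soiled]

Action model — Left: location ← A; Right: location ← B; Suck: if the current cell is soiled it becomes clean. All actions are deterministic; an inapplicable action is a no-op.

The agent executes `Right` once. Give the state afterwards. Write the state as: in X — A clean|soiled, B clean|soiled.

in B — A clean, B soiled

start: in A — A clean, B soiled
[1] after Right: in B — A clean, B soiled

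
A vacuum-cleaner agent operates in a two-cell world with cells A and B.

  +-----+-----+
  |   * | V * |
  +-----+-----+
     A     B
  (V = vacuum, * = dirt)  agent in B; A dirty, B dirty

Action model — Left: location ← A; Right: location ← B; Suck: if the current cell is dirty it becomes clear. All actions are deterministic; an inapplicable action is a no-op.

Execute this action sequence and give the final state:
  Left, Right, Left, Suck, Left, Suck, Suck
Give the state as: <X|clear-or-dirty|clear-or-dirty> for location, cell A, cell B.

1) do Left; now <A|dirty|dirty>
2) do Right; now <B|dirty|dirty>
3) do Left; now <A|dirty|dirty>
4) do Suck; now <A|clear|dirty>
5) do Left; now <A|clear|dirty>
6) do Suck; now <A|clear|dirty>
7) do Suck; now <A|clear|dirty>

<A|clear|dirty>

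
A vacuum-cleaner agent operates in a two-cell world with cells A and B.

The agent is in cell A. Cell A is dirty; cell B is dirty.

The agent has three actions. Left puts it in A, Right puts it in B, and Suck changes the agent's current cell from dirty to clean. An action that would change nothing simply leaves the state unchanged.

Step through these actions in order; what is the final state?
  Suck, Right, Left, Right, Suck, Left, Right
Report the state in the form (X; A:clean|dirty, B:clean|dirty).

(B; A:clean, B:clean)

step 1/7 (Suck): (A; A:clean, B:dirty)
step 2/7 (Right): (B; A:clean, B:dirty)
step 3/7 (Left): (A; A:clean, B:dirty)
step 4/7 (Right): (B; A:clean, B:dirty)
step 5/7 (Suck): (B; A:clean, B:clean)
step 6/7 (Left): (A; A:clean, B:clean)
step 7/7 (Right): (B; A:clean, B:clean)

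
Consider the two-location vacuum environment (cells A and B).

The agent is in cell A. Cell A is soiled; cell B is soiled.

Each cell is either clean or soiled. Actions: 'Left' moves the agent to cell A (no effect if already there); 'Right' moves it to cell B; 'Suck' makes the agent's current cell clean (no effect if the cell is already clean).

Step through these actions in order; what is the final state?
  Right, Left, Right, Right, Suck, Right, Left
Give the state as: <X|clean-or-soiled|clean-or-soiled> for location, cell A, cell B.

Right (#1): <B|soiled|soiled>
Left (#2): <A|soiled|soiled>
Right (#3): <B|soiled|soiled>
Right (#4): <B|soiled|soiled>
Suck (#5): <B|soiled|clean>
Right (#6): <B|soiled|clean>
Left (#7): <A|soiled|clean>

<A|soiled|clean>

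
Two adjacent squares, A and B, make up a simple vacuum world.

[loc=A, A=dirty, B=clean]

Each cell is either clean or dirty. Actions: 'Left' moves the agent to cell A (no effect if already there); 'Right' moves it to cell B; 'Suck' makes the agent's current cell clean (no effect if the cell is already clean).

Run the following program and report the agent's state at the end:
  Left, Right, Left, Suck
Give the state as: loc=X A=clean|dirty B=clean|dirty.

step 1/4 (Left): loc=A A=dirty B=clean
step 2/4 (Right): loc=B A=dirty B=clean
step 3/4 (Left): loc=A A=dirty B=clean
step 4/4 (Suck): loc=A A=clean B=clean

loc=A A=clean B=clean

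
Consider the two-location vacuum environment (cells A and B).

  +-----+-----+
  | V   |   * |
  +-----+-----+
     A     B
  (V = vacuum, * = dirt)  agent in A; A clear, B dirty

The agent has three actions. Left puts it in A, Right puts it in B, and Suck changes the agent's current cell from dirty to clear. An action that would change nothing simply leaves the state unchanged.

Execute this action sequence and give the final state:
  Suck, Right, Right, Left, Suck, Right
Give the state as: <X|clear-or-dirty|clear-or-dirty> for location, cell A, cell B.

1. Suck → <A|clear|dirty>
2. Right → <B|clear|dirty>
3. Right → <B|clear|dirty>
4. Left → <A|clear|dirty>
5. Suck → <A|clear|dirty>
6. Right → <B|clear|dirty>

<B|clear|dirty>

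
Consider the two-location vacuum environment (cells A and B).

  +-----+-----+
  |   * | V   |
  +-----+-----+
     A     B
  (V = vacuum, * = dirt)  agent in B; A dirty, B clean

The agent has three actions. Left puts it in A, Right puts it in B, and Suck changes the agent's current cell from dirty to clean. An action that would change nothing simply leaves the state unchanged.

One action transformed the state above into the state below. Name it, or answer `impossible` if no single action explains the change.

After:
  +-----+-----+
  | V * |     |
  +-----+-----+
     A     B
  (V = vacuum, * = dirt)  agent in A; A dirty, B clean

try  Left: loc=A A=dirty B=clean  ← match
try Right: loc=B A=dirty B=clean
try  Suck: loc=B A=dirty B=clean

Left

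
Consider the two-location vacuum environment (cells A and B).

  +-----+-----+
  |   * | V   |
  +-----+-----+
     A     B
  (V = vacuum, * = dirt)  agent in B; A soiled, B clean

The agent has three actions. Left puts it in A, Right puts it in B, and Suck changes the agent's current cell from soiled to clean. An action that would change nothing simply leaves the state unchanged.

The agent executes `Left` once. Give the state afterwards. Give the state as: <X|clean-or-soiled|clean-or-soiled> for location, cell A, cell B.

start: <B|soiled|clean>
1. Left → <A|soiled|clean>

<A|soiled|clean>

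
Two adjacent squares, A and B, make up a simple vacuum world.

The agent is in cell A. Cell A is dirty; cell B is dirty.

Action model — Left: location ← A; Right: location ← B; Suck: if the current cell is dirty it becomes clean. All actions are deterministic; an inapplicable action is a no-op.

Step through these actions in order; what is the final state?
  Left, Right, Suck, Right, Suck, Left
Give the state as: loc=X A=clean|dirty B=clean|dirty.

loc=A A=dirty B=clean

t=1 Left ⇒ loc=A A=dirty B=dirty
t=2 Right ⇒ loc=B A=dirty B=dirty
t=3 Suck ⇒ loc=B A=dirty B=clean
t=4 Right ⇒ loc=B A=dirty B=clean
t=5 Suck ⇒ loc=B A=dirty B=clean
t=6 Left ⇒ loc=A A=dirty B=clean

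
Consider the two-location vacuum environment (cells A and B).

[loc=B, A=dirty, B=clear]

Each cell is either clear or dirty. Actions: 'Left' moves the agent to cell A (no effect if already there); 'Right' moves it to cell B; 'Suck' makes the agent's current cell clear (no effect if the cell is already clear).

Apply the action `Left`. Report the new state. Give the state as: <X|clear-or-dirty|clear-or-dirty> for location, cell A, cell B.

<A|dirty|clear>

start: <B|dirty|clear>
Left (#1): <A|dirty|clear>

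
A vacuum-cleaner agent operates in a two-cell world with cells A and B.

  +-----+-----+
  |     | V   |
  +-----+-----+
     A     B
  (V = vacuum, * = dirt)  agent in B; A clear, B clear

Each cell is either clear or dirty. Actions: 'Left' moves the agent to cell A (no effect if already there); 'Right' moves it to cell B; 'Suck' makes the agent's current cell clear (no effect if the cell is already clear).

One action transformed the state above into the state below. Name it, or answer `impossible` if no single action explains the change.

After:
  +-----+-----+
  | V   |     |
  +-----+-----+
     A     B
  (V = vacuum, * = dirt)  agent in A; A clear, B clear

Left

try  Left: <A|clear|clear>  ← match
try Right: <B|clear|clear>
try  Suck: <B|clear|clear>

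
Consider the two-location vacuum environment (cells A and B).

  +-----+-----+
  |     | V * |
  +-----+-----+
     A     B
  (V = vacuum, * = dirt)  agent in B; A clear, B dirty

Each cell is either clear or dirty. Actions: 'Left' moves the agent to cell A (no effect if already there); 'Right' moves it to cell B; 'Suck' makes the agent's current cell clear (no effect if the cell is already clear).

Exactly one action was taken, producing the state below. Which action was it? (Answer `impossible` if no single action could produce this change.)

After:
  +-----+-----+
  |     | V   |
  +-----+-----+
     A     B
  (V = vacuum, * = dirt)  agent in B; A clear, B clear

try  Left: <A|clear|dirty>
try Right: <B|clear|dirty>
try  Suck: <B|clear|clear>  ← match

Suck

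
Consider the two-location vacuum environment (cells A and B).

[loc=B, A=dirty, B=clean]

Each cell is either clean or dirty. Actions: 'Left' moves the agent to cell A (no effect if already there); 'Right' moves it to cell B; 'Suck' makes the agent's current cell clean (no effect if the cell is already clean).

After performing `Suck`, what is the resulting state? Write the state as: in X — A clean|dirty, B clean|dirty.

start: in B — A dirty, B clean
t=1 Suck ⇒ in B — A dirty, B clean

in B — A dirty, B clean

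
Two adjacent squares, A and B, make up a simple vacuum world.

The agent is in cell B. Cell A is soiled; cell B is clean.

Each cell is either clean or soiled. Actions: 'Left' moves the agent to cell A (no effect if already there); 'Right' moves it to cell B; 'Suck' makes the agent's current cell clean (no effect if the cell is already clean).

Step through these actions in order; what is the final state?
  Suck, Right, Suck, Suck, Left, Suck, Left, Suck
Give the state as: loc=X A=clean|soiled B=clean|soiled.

[1] after Suck: loc=B A=soiled B=clean
[2] after Right: loc=B A=soiled B=clean
[3] after Suck: loc=B A=soiled B=clean
[4] after Suck: loc=B A=soiled B=clean
[5] after Left: loc=A A=soiled B=clean
[6] after Suck: loc=A A=clean B=clean
[7] after Left: loc=A A=clean B=clean
[8] after Suck: loc=A A=clean B=clean

loc=A A=clean B=clean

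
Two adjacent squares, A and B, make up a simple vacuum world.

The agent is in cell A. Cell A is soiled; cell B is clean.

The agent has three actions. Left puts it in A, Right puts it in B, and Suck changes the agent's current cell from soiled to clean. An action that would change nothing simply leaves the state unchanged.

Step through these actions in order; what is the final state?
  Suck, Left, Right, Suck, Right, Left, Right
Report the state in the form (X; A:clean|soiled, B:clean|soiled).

(B; A:clean, B:clean)

Suck (#1): (A; A:clean, B:clean)
Left (#2): (A; A:clean, B:clean)
Right (#3): (B; A:clean, B:clean)
Suck (#4): (B; A:clean, B:clean)
Right (#5): (B; A:clean, B:clean)
Left (#6): (A; A:clean, B:clean)
Right (#7): (B; A:clean, B:clean)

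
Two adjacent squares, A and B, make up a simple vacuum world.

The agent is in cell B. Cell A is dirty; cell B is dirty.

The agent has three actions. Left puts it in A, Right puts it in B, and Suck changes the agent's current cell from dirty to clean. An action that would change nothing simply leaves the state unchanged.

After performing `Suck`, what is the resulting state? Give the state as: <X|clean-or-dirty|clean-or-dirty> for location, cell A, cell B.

start: <B|dirty|dirty>
1) do Suck; now <B|dirty|clean>

<B|dirty|clean>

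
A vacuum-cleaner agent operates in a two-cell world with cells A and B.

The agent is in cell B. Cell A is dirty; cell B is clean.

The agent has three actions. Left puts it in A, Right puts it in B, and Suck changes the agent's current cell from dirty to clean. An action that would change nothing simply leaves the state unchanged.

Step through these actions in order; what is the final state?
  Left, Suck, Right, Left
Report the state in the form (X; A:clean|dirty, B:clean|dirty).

[1] after Left: (A; A:dirty, B:clean)
[2] after Suck: (A; A:clean, B:clean)
[3] after Right: (B; A:clean, B:clean)
[4] after Left: (A; A:clean, B:clean)

(A; A:clean, B:clean)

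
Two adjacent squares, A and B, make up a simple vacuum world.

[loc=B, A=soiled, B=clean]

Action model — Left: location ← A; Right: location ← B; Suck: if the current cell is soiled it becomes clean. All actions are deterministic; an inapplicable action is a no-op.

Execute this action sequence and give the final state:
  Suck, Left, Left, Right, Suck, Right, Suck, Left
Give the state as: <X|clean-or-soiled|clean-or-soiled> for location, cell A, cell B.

t=1 Suck ⇒ <B|soiled|clean>
t=2 Left ⇒ <A|soiled|clean>
t=3 Left ⇒ <A|soiled|clean>
t=4 Right ⇒ <B|soiled|clean>
t=5 Suck ⇒ <B|soiled|clean>
t=6 Right ⇒ <B|soiled|clean>
t=7 Suck ⇒ <B|soiled|clean>
t=8 Left ⇒ <A|soiled|clean>

<A|soiled|clean>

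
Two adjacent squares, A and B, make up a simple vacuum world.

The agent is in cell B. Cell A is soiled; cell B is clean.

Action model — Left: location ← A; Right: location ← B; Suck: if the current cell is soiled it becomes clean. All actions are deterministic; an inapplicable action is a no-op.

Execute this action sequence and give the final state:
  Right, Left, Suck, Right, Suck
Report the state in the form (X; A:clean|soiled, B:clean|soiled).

(B; A:clean, B:clean)

1. Right → (B; A:soiled, B:clean)
2. Left → (A; A:soiled, B:clean)
3. Suck → (A; A:clean, B:clean)
4. Right → (B; A:clean, B:clean)
5. Suck → (B; A:clean, B:clean)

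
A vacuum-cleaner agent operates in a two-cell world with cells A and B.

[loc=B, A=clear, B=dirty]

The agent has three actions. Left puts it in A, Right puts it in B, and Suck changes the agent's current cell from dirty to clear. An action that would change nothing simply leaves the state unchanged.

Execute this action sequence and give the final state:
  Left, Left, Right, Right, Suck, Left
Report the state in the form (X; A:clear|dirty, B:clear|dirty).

(A; A:clear, B:clear)

Left (#1): (A; A:clear, B:dirty)
Left (#2): (A; A:clear, B:dirty)
Right (#3): (B; A:clear, B:dirty)
Right (#4): (B; A:clear, B:dirty)
Suck (#5): (B; A:clear, B:clear)
Left (#6): (A; A:clear, B:clear)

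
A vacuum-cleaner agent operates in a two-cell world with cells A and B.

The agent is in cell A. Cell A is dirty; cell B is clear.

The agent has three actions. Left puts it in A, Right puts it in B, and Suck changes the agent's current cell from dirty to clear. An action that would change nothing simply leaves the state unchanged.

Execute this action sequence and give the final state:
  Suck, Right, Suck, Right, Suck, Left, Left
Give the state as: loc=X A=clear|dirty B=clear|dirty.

loc=A A=clear B=clear

1) do Suck; now loc=A A=clear B=clear
2) do Right; now loc=B A=clear B=clear
3) do Suck; now loc=B A=clear B=clear
4) do Right; now loc=B A=clear B=clear
5) do Suck; now loc=B A=clear B=clear
6) do Left; now loc=A A=clear B=clear
7) do Left; now loc=A A=clear B=clear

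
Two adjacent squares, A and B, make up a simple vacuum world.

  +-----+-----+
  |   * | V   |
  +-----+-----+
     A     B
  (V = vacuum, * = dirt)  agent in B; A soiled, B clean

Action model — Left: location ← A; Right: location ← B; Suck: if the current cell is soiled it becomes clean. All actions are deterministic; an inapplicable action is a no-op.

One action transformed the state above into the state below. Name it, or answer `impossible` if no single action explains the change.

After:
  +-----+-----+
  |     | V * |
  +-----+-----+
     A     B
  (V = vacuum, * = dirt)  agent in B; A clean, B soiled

try  Left: loc=A A=soiled B=clean
try Right: loc=B A=soiled B=clean
try  Suck: loc=B A=soiled B=clean
no single action produces the after-state

impossible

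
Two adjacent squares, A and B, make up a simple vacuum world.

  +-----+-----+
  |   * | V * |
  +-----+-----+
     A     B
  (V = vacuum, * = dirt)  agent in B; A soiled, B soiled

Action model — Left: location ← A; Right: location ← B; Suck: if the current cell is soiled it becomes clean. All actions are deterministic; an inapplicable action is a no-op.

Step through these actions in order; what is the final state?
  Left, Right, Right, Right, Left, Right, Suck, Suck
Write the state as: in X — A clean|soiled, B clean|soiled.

1. Left → in A — A soiled, B soiled
2. Right → in B — A soiled, B soiled
3. Right → in B — A soiled, B soiled
4. Right → in B — A soiled, B soiled
5. Left → in A — A soiled, B soiled
6. Right → in B — A soiled, B soiled
7. Suck → in B — A soiled, B clean
8. Suck → in B — A soiled, B clean

in B — A soiled, B clean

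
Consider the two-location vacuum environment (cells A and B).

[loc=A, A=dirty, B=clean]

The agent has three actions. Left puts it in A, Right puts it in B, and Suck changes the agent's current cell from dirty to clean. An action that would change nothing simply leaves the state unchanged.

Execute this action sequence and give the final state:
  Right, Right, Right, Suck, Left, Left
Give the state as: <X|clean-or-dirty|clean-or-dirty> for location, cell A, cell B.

step 1/6 (Right): <B|dirty|clean>
step 2/6 (Right): <B|dirty|clean>
step 3/6 (Right): <B|dirty|clean>
step 4/6 (Suck): <B|dirty|clean>
step 5/6 (Left): <A|dirty|clean>
step 6/6 (Left): <A|dirty|clean>

<A|dirty|clean>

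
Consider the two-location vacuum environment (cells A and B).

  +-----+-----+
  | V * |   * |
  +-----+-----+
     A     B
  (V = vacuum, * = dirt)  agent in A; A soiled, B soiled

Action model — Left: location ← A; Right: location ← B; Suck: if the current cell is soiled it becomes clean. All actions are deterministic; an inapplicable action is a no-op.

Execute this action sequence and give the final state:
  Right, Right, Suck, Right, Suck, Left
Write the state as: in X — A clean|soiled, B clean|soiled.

[1] after Right: in B — A soiled, B soiled
[2] after Right: in B — A soiled, B soiled
[3] after Suck: in B — A soiled, B clean
[4] after Right: in B — A soiled, B clean
[5] after Suck: in B — A soiled, B clean
[6] after Left: in A — A soiled, B clean

in A — A soiled, B clean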